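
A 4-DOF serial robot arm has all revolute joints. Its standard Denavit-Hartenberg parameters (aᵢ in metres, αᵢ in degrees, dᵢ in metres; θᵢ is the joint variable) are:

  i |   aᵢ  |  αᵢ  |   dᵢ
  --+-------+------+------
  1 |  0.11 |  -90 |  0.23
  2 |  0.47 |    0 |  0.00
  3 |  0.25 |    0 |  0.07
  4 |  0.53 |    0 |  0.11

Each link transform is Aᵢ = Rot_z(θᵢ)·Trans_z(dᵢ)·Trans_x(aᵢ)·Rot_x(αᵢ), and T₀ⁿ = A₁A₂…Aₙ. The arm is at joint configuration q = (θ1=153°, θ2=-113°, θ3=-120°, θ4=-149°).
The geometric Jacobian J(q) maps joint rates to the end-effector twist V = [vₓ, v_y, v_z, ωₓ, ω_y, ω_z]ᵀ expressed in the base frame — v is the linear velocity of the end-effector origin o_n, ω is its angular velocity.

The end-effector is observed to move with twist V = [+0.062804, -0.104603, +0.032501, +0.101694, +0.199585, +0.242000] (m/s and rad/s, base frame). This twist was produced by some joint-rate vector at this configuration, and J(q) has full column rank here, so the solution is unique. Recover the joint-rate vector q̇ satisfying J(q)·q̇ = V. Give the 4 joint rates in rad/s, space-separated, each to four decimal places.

o_n = [-0.3199, -0.0390, 0.6615]
J₁: ẑ×o_n = [0.0390, -0.3199, 0.0000], ω = ẑ
J2: z=[-0.4540, -0.8910, 0.0000] o=[-0.0980, 0.0499, 0.2300] → [-0.3845, 0.1959, -0.1573, -0.4540, -0.8910, 0.0000]
J3: z=[-0.4540, -0.8910, 0.0000] o=[0.0656, -0.0334, 0.6626] → [0.0010, -0.0005, -0.3410, -0.4540, -0.8910, 0.0000]
J4: z=[-0.4540, -0.8910, 0.0000] o=[0.1679, -0.1641, 0.4630] → [-0.1769, 0.0901, -0.4914, -0.4540, -0.8910, 0.0000]
q̇ = J⁺·V = [0.2420, -0.1750, -0.1270, 0.0780]

0.2420 -0.1750 -0.1270 0.0780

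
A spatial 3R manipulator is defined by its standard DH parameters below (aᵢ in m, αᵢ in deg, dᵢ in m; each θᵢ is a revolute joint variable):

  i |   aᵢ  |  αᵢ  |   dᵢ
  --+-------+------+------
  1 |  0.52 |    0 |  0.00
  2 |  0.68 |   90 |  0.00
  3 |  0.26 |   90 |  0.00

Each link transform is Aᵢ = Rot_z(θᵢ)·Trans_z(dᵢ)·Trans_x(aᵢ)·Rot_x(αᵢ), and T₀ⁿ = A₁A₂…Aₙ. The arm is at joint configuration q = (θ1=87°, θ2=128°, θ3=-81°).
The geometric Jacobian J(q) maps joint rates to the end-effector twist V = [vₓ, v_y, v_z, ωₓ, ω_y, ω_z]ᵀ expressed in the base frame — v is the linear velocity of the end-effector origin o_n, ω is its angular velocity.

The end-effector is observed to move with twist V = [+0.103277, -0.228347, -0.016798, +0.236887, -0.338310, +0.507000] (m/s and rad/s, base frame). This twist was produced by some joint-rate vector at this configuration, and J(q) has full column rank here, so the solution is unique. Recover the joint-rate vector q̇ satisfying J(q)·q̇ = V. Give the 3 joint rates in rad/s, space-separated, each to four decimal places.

o_n = [-0.5631, 0.1059, -0.2568]
J₁: ẑ×o_n = [-0.1059, -0.5631, 0.0000], ω = ẑ
J2: z=[0.0000, 0.0000, 1.0000] o=[0.0272, 0.5193, 0.0000] → [0.4134, -0.5903, 0.0000, 0.0000, 0.0000, 1.0000]
J3: z=[-0.5736, 0.8192, 0.0000] o=[-0.5298, 0.1293, 0.0000] → [-0.2104, -0.1473, 0.0407, -0.5736, 0.8192, 0.0000]
q̇ = J⁺·V = [0.3720, 0.1350, -0.4130]

0.3720 0.1350 -0.4130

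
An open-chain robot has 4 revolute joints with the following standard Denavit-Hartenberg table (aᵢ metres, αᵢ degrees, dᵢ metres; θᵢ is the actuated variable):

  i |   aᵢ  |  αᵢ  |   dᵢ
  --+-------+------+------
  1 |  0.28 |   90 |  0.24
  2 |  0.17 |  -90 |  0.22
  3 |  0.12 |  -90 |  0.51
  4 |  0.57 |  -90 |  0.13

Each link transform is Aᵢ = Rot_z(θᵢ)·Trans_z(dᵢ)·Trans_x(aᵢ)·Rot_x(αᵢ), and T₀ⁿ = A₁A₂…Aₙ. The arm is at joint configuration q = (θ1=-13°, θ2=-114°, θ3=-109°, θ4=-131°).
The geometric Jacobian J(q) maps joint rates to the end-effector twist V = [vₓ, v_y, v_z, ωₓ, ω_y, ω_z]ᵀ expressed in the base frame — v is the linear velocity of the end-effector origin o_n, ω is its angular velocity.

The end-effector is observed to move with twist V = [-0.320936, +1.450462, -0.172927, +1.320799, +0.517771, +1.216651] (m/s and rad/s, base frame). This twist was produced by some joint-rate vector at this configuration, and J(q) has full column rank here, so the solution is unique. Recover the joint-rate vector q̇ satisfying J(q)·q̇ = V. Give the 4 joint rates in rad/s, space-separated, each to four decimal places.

0.7980 -0.5060 0.8990 -0.9080

o_n = [0.9559, -0.2435, -0.4855]
J₁: ẑ×o_n = [0.2435, 0.9559, -0.0000], ω = ẑ
J2: z=[-0.2250, -0.9744, 0.0000] o=[0.2728, -0.0630, 0.2400] → [0.7069, -0.1632, 0.7061, -0.2250, -0.9744, 0.0000]
J3: z=[0.8901, -0.2055, -0.4067] o=[0.1560, -0.2618, 0.0847] → [0.1246, 0.1822, 0.1807, 0.8901, -0.2055, -0.4067]
J4: z=[-0.4480, -0.2307, -0.8638] o=[0.5999, -0.4807, -0.0870] → [0.2969, -0.4860, -0.0242, -0.4480, -0.2307, -0.8638]
q̇ = J⁺·V = [0.7980, -0.5060, 0.8990, -0.9080]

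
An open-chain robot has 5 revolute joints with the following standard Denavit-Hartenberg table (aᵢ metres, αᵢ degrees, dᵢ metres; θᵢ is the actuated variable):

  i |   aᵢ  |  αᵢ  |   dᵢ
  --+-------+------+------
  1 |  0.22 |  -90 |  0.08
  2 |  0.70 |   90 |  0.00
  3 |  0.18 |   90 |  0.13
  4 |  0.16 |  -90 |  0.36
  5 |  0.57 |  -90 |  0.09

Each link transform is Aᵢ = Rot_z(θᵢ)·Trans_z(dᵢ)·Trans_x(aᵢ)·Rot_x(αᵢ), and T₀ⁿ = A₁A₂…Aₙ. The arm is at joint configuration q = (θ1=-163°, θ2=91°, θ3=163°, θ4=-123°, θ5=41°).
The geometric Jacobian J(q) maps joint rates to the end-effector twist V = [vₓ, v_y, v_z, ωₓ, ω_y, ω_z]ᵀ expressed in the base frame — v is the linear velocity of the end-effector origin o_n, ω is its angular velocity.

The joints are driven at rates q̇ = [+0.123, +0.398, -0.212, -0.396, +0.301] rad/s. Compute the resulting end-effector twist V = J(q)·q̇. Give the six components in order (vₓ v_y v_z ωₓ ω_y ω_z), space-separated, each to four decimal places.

o_n = [0.1886, 0.0918, -0.6717]
J₁: ẑ×o_n = [-0.0918, 0.1886, 0.0000], ω = ẑ
J2: z=[0.2924, -0.9563, 0.0000] o=[-0.2104, -0.0643, 0.0800] → [0.7188, 0.2198, 0.4272, 0.2924, -0.9563, 0.0000]
J3: z=[-0.9562, -0.2923, -0.0175] o=[-0.1987, -0.0607, -0.6199] → [0.0178, -0.0563, -0.0326, -0.9562, -0.2923, -0.0175]
J4: z=[0.2845, -0.9130, -0.2923] o=[-0.3105, -0.1500, -0.4501] → [0.2730, -0.0829, 0.5244, 0.2845, -0.9130, -0.2923]
J5: z=[0.5791, -0.0794, 0.8114] o=[-0.0858, -0.4146, -0.6363] → [-0.4081, 0.2432, 0.3150, 0.5791, -0.0794, 0.8114]
V = J·q̇ = [0.0401, 0.2286, 0.0641, 0.3807, 0.0190, 0.4867]

0.0401 0.2286 0.0641 0.3807 0.0190 0.4867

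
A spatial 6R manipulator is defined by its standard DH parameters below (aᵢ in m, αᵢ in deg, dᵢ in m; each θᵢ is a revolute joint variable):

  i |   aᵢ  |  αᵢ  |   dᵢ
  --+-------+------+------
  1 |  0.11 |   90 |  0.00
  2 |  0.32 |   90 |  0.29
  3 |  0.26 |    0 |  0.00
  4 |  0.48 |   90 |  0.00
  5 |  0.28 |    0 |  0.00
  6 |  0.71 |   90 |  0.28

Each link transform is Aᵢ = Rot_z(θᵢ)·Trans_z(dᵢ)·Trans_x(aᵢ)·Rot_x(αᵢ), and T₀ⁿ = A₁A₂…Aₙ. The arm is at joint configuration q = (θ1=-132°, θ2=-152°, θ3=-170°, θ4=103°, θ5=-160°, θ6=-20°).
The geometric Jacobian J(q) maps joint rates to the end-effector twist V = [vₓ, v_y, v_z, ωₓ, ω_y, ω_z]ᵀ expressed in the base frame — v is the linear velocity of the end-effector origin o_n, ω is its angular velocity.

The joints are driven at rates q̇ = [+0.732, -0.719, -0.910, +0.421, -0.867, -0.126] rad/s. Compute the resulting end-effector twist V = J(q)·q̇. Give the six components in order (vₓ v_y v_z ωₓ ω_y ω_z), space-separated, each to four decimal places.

-0.1098 0.1269 0.5017 0.6324 0.2077 -0.1289

o_n = [-0.7700, 0.0256, 0.0969]
J₁: ẑ×o_n = [-0.0256, -0.7700, 0.0000], ω = ẑ
J2: z=[-0.7431, 0.6691, 0.0000] o=[-0.0736, -0.0817, 0.0000] → [0.0648, 0.0720, 0.3862, -0.7431, 0.6691, 0.0000]
J3: z=[0.3141, 0.3489, 0.8829] o=[-0.1001, 0.3223, -0.1502] → [0.3481, -0.6691, 0.1405, 0.3141, 0.3489, 0.8829]
J4: z=[0.3141, 0.3489, 0.8829] o=[-0.2178, 0.1241, -0.0300] → [0.1312, -0.5274, 0.1617, 0.3141, 0.3489, 0.8829]
J5: z=[-0.2535, -0.8654, 0.4322] o=[0.2214, -0.0485, -0.1181] → [-0.2181, -0.3739, -0.8768, -0.2535, -0.8654, 0.4322]
J6: z=[-0.2535, -0.8654, 0.4322] o=[-0.0494, 0.0127, -0.1544] → [-0.2230, -0.2477, -0.6269, -0.2535, -0.8654, 0.4322]
V = J·q̇ = [-0.1098, 0.1269, 0.5017, 0.6324, 0.2077, -0.1289]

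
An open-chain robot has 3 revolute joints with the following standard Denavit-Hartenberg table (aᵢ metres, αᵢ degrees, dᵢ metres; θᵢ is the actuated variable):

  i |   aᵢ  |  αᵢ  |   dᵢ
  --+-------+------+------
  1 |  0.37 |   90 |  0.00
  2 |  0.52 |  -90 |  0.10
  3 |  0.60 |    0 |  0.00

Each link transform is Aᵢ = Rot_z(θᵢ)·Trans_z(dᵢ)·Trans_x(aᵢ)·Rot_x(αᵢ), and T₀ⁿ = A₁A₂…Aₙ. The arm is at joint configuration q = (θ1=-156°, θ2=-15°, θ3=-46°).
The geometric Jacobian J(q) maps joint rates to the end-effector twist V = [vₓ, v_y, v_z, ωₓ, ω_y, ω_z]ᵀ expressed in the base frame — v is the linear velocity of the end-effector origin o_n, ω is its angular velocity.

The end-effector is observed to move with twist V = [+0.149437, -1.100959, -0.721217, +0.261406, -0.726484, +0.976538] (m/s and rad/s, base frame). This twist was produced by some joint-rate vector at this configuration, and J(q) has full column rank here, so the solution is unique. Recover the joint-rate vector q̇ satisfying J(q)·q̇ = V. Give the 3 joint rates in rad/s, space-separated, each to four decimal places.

0.7650 -0.7700 0.2190

o_n = [-1.3809, -0.0329, -0.2425]
J₁: ẑ×o_n = [0.0329, -1.3809, 0.0000], ω = ẑ
J2: z=[-0.4067, 0.9135, 0.0000] o=[-0.3380, -0.1505, 0.0000] → [-0.2215, -0.0986, 0.9049, -0.4067, 0.9135, 0.0000]
J3: z=[-0.2364, -0.1053, 0.9659] o=[-0.8375, -0.2634, -0.1346] → [-0.2113, -0.5503, -0.1117, -0.2364, -0.1053, 0.9659]
q̇ = J⁺·V = [0.7650, -0.7700, 0.2190]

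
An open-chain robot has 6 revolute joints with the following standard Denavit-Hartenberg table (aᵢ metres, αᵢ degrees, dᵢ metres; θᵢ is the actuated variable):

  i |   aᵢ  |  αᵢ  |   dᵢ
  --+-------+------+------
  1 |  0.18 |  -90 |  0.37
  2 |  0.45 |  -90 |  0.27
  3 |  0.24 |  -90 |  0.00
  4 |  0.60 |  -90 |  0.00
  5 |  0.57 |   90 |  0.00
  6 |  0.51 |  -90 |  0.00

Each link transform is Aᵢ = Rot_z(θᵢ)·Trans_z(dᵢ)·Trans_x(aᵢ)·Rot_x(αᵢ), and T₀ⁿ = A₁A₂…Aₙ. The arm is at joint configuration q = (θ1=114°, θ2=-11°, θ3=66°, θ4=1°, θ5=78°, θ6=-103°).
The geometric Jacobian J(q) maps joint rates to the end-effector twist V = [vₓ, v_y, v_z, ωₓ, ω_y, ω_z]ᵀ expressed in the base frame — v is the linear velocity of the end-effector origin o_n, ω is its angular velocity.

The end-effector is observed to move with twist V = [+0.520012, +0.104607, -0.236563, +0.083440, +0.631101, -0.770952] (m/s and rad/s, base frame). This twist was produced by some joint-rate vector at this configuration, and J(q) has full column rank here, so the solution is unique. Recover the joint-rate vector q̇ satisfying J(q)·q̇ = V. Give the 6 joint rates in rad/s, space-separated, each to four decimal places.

-0.1850 -0.0610 0.4050 -0.3620 -0.2810 0.4240

o_n = [-0.2311, 1.5283, 0.1309]
J₁: ẑ×o_n = [-1.5283, -0.2311, 0.0000], ω = ẑ
J2: z=[-0.9135, -0.4067, 0.0000] o=[-0.0732, 0.1644, 0.3700] → [0.0973, -0.2185, -1.3102, -0.9135, -0.4067, 0.0000]
J3: z=[-0.0776, 0.1743, -0.9816] o=[-0.4995, 0.4582, 0.4559] → [0.9938, -0.2888, -0.1299, -0.0776, 0.1743, -0.9816]
J4: z=[0.7363, -0.6538, -0.1743] o=[-0.3382, 0.6349, 0.4745] → [0.3804, 0.2343, 0.7279, 0.7363, -0.6538, -0.1743]
J5: z=[0.0659, -0.1871, 0.9801] o=[0.0658, 1.0748, 0.5313] → [-0.3696, -0.2646, -0.0257, 0.0659, -0.1871, 0.9801]
J6: z=[0.8118, 0.5812, 0.0564] o=[-0.2649, 1.5262, 0.6397] → [-0.2959, 0.4150, -0.0179, 0.8118, 0.5812, 0.0564]
q̇ = J⁺·V = [-0.1850, -0.0610, 0.4050, -0.3620, -0.2810, 0.4240]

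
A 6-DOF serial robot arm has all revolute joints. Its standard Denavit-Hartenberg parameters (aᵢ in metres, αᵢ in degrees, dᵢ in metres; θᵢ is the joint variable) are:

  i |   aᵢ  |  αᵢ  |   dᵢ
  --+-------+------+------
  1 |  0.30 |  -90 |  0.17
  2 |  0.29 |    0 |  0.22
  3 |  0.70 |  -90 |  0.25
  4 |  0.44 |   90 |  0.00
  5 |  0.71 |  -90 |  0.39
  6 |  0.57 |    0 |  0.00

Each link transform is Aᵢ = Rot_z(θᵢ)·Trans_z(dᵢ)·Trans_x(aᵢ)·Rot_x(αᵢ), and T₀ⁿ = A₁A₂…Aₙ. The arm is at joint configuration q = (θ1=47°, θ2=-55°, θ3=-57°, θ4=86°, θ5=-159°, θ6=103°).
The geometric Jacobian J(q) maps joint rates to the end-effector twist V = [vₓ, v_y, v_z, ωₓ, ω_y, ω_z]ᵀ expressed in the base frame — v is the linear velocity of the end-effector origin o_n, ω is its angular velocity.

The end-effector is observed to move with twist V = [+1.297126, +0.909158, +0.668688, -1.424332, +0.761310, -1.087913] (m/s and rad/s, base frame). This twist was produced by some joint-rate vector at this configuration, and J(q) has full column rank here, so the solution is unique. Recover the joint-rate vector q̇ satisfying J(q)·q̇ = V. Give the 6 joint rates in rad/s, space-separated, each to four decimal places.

-0.8710 0.9960 0.7700 0.0590 -0.0600 0.5620

o_n = [-0.3592, 0.4379, 0.8188]
J₁: ẑ×o_n = [-0.4379, -0.3592, 0.0000], ω = ẑ
J2: z=[-0.7314, 0.6820, 0.0000] o=[0.2046, 0.2194, 0.1700] → [0.4425, 0.4745, 0.2247, -0.7314, 0.6820, 0.0000]
J3: z=[-0.7314, 0.6820, 0.0000] o=[0.1571, 0.4911, 0.4076] → [0.2805, 0.3008, 0.3910, -0.7314, 0.6820, 0.0000]
J4: z=[0.6323, 0.6781, 0.3746] o=[-0.2045, 0.4698, 1.0566] → [-0.1493, 0.0924, 0.0847, 0.6323, 0.6781, 0.3746]
J5: z=[-0.3059, -0.2257, 0.9249] o=[0.1086, 0.1621, 1.0850] → [-0.1951, -0.5141, -0.1900, -0.3059, -0.2257, 0.9249]
J6: z=[-0.3353, -0.8837, -0.3265] o=[-0.6433, 0.3651, 1.3076] → [0.4557, -0.2566, 0.2267, -0.3353, -0.8837, -0.3265]
q̇ = J⁺·V = [-0.8710, 0.9960, 0.7700, 0.0590, -0.0600, 0.5620]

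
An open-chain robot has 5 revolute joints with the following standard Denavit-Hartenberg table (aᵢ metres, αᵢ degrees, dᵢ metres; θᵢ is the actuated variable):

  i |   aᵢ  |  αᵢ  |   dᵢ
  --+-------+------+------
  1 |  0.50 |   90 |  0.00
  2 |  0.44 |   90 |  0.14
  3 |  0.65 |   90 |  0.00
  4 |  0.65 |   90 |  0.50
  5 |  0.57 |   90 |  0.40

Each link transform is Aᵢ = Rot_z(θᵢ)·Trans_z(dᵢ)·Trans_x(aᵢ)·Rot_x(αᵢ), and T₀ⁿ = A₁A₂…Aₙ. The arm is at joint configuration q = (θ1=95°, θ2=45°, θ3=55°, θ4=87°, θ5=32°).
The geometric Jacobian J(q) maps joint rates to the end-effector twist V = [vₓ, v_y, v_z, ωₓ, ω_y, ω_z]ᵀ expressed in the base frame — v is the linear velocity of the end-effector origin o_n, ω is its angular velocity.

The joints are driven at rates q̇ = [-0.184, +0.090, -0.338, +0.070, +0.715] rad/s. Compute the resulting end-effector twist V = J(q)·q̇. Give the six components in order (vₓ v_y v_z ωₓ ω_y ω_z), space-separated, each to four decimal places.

-0.2447 -0.0279 0.5820 0.6267 0.1198 0.4116

o_n = [0.3671, 2.5526, 0.4399]
J₁: ẑ×o_n = [-2.5526, 0.3671, 0.0000], ω = ẑ
J2: z=[0.9962, 0.0872, 0.0000] o=[-0.0436, 0.4981, 0.0000] → [0.0383, -0.4382, 2.0109, 0.9962, 0.0872, 0.0000]
J3: z=[-0.0616, 0.7044, -0.7071] o=[0.0688, 0.8202, 0.3111] → [1.3157, -0.2030, -0.3169, -0.0616, 0.7044, -0.7071]
J4: z=[-0.6219, 0.5270, 0.5792] o=[0.5762, 1.1293, 0.5748] → [-0.8955, -0.2050, -0.7750, -0.6219, 0.5270, 0.5792]
J5: z=[0.7828, 0.4379, 0.4420] o=[0.2518, 1.8662, 0.4192] → [-0.2944, 0.0348, 0.4869, 0.7828, 0.4379, 0.4420]
V = J·q̇ = [-0.2447, -0.0279, 0.5820, 0.6267, 0.1198, 0.4116]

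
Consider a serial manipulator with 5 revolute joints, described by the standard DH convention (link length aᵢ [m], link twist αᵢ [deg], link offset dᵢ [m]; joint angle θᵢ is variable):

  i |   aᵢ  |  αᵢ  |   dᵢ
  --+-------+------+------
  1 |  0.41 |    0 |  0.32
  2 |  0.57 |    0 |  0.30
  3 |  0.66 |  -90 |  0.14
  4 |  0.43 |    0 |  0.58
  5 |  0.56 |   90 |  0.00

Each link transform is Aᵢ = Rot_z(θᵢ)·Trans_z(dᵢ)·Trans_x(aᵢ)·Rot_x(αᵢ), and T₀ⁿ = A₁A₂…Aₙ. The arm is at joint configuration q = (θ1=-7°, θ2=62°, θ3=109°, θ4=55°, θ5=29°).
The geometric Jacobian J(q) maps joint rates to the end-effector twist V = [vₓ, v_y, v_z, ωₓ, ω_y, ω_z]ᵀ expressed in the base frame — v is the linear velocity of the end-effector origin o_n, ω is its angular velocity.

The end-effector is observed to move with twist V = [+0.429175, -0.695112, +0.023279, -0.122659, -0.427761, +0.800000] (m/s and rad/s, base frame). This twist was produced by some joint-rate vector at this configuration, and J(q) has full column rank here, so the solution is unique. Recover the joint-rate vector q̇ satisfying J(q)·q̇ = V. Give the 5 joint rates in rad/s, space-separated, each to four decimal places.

o_n = [-0.3538, 0.1255, -0.1492]
J₁: ẑ×o_n = [-0.1255, -0.3538, 0.0000], ω = ẑ
J2: z=[0.0000, 0.0000, 1.0000] o=[0.4069, -0.0500, 0.3200] → [-0.1754, -0.7607, 0.0000, 0.0000, 0.0000, 1.0000]
J3: z=[0.0000, 0.0000, 1.0000] o=[0.7339, 0.4170, 0.6200] → [0.2915, -1.0877, 0.0000, 0.0000, 0.0000, 1.0000]
J4: z=[-0.2756, -0.9613, 0.0000] o=[0.0994, 0.5989, 0.7600] → [0.8739, -0.2506, -0.3052, -0.2756, -0.9613, 0.0000]
J5: z=[-0.2756, -0.9613, 0.0000] o=[-0.2975, 0.1093, 0.4078] → [0.5354, -0.1535, -0.0585, -0.2756, -0.9613, 0.0000]
q̇ = J⁺·V = [0.5470, -0.5430, 0.7960, -0.2000, 0.6450]

0.5470 -0.5430 0.7960 -0.2000 0.6450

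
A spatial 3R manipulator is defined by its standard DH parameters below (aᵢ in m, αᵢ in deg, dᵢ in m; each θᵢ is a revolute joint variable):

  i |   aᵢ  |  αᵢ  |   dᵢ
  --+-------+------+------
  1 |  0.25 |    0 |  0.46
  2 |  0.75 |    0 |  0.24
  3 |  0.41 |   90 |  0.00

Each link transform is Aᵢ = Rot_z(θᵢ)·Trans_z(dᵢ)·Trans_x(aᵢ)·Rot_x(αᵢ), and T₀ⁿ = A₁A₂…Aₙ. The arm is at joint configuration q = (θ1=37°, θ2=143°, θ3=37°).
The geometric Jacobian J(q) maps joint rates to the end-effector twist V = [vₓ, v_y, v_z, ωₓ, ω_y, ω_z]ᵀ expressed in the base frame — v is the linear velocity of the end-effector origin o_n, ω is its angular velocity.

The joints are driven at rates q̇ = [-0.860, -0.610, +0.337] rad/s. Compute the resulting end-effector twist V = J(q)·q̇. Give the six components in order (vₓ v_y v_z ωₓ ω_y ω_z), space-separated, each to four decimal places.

-0.1502 1.3018 0.0000 0.0000 0.0000 -1.1330

o_n = [-0.8778, -0.0963, 0.7000]
J₁: ẑ×o_n = [0.0963, -0.8778, 0.0000], ω = ẑ
J2: z=[0.0000, 0.0000, 1.0000] o=[0.1997, 0.1505, 0.4600] → [0.2467, -1.0774, 0.0000, 0.0000, 0.0000, 1.0000]
J3: z=[0.0000, 0.0000, 1.0000] o=[-0.5503, 0.1505, 0.7000] → [0.2467, -0.3274, 0.0000, 0.0000, 0.0000, 1.0000]
V = J·q̇ = [-0.1502, 1.3018, 0.0000, 0.0000, 0.0000, -1.1330]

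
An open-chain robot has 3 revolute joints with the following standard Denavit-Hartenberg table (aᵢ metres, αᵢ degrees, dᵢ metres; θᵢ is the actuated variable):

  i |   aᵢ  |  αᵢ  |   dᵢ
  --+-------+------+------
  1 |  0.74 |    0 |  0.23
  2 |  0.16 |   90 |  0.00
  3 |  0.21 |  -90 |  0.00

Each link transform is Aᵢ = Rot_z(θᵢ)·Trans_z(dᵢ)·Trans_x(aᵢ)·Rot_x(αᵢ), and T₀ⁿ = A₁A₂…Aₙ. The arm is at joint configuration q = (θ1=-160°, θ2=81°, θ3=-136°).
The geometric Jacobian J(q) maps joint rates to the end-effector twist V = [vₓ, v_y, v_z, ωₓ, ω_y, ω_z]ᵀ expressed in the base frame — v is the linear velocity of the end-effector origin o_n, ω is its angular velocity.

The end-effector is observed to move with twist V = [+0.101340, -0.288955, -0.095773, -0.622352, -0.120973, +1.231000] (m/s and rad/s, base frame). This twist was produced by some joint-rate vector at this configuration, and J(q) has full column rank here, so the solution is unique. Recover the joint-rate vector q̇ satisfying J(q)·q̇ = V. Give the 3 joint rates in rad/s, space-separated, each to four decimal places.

0.2880 0.9430 0.6340

o_n = [-0.6937, -0.2619, 0.0841]
J₁: ẑ×o_n = [0.2619, -0.6937, 0.0000], ω = ẑ
J2: z=[0.0000, 0.0000, 1.0000] o=[-0.6954, -0.2531, 0.2300] → [0.0088, 0.0017, -0.0000, 0.0000, 0.0000, 1.0000]
J3: z=[-0.9816, -0.1908, 0.0000] o=[-0.6648, -0.4102, 0.2300] → [0.0278, -0.1432, -0.1511, -0.9816, -0.1908, 0.0000]
q̇ = J⁺·V = [0.2880, 0.9430, 0.6340]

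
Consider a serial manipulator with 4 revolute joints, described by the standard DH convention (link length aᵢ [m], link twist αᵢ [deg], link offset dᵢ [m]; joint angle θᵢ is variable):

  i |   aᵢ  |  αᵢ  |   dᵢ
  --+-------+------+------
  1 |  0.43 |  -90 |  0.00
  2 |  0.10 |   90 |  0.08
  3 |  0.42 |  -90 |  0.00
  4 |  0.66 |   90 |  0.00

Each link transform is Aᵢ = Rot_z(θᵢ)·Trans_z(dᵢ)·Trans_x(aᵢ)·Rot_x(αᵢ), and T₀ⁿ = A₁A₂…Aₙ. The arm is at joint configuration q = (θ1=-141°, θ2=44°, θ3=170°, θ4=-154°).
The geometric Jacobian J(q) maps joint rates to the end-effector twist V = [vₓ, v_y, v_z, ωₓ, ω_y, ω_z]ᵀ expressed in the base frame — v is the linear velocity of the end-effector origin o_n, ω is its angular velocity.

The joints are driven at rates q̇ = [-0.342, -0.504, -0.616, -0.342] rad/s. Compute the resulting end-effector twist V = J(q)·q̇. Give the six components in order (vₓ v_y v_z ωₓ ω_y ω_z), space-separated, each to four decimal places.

-0.1946 0.3631 -0.0014 0.1941 0.3723 -0.8264

o_n = [-0.6102, -0.5584, 0.0202]
J₁: ẑ×o_n = [0.5584, -0.6102, 0.0000], ω = ẑ
J2: z=[0.6293, -0.7771, 0.0000] o=[-0.3342, -0.2706, 0.0000] → [-0.0157, -0.0127, -0.3956, 0.6293, -0.7771, 0.0000]
J3: z=[-0.5399, -0.4372, 0.7193] o=[-0.3397, -0.3780, -0.0695] → [0.0905, -0.1462, -0.0209, -0.5399, -0.4372, 0.7193]
J4: z=[-0.5227, 0.8439, 0.1206] o=[-0.0626, -0.2475, 0.2179] → [-0.1293, -0.1694, 0.6246, -0.5227, 0.8439, 0.1206]
V = J·q̇ = [-0.1946, 0.3631, -0.0014, 0.1941, 0.3723, -0.8264]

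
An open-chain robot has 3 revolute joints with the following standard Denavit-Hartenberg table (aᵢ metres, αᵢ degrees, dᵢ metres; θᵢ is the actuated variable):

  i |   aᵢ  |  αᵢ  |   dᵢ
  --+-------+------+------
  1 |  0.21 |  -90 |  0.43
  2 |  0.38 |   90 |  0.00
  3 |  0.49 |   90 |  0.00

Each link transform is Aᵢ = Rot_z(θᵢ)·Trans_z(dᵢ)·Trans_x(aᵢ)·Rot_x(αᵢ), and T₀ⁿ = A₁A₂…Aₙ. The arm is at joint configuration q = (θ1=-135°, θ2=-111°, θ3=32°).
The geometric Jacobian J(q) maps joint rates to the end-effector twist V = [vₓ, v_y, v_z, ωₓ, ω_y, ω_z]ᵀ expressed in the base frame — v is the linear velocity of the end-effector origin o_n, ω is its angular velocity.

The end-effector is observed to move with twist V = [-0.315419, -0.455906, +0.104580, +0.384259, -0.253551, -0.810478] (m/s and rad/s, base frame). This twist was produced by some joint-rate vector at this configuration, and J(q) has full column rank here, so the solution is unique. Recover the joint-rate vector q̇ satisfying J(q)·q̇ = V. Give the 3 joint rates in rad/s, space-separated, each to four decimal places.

o_n = [0.2367, -0.1305, 1.1727]
J₁: ẑ×o_n = [0.1305, 0.2367, -0.0000], ω = ẑ
J2: z=[0.7071, -0.7071, 0.0000] o=[-0.1485, -0.1485, 0.4300] → [-0.5252, -0.5252, 0.2851, 0.7071, -0.7071, 0.0000]
J3: z=[0.6601, 0.6601, -0.3584] o=[-0.0522, -0.0522, 0.7848] → [0.2280, -0.3596, -0.2424, 0.6601, 0.6601, -0.3584]
q̇ = J⁺·V = [-0.7750, 0.4510, 0.0990]

-0.7750 0.4510 0.0990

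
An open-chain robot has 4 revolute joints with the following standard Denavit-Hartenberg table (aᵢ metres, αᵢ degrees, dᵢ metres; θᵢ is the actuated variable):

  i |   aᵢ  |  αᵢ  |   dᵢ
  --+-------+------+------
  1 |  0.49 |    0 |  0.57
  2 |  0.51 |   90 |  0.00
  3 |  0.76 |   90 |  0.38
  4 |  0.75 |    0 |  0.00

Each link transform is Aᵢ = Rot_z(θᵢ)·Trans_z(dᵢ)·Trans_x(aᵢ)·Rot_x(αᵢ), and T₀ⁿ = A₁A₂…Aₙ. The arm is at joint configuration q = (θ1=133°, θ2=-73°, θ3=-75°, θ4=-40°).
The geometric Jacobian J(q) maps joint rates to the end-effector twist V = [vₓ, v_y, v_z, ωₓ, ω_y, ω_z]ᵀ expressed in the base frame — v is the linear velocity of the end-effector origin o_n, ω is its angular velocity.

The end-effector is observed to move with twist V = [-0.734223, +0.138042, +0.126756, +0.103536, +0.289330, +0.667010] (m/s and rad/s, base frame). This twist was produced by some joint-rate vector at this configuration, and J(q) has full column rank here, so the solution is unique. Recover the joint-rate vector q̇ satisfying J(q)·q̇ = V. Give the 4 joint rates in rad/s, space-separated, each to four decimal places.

o_n = [0.0051, 1.1502, -0.7191]
J₁: ẑ×o_n = [-1.1502, 0.0051, 0.0000], ω = ẑ
J2: z=[0.0000, 0.0000, 1.0000] o=[-0.3342, 0.3584, 0.5700] → [-0.7918, 0.3393, 0.0000, 0.0000, 0.0000, 1.0000]
J3: z=[0.8660, -0.5000, 0.0000] o=[-0.0792, 0.8000, 0.5700] → [0.6445, 1.1164, 0.3454, 0.8660, -0.5000, 0.0000]
J4: z=[-0.4830, -0.8365, -0.2588] o=[0.3483, 0.7804, -0.1641] → [0.5599, -0.1792, -0.4657, -0.4830, -0.8365, -0.2588]
q̇ = J⁺·V = [0.1660, 0.4200, -0.0550, -0.3130]

0.1660 0.4200 -0.0550 -0.3130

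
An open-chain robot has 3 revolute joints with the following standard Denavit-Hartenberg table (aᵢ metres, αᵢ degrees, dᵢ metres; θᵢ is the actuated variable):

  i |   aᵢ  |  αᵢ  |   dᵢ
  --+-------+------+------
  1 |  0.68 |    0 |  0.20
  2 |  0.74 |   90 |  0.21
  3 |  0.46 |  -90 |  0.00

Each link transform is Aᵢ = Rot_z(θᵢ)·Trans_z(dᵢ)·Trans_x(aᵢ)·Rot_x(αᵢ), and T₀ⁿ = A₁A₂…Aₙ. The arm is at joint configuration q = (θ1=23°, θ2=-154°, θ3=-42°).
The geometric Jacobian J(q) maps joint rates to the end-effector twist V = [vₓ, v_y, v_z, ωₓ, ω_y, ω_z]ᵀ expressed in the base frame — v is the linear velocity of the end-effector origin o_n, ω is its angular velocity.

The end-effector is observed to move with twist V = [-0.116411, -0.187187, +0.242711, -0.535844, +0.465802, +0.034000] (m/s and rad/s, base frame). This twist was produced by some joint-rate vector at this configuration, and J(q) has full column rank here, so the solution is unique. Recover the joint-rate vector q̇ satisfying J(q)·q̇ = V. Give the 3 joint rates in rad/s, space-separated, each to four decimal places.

o_n = [-0.0838, -0.5508, 0.1022]
J₁: ẑ×o_n = [0.5508, -0.0838, 0.0000], ω = ẑ
J2: z=[0.0000, 0.0000, 1.0000] o=[0.6259, 0.2657, 0.2000] → [0.8165, -0.7098, 0.0000, 0.0000, 0.0000, 1.0000]
J3: z=[-0.7547, 0.6561, 0.0000] o=[0.1405, -0.2928, 0.4100] → [-0.2019, -0.2323, 0.3418, -0.7547, 0.6561, 0.0000]
q̇ = J⁺·V = [0.0030, 0.0310, 0.7100]

0.0030 0.0310 0.7100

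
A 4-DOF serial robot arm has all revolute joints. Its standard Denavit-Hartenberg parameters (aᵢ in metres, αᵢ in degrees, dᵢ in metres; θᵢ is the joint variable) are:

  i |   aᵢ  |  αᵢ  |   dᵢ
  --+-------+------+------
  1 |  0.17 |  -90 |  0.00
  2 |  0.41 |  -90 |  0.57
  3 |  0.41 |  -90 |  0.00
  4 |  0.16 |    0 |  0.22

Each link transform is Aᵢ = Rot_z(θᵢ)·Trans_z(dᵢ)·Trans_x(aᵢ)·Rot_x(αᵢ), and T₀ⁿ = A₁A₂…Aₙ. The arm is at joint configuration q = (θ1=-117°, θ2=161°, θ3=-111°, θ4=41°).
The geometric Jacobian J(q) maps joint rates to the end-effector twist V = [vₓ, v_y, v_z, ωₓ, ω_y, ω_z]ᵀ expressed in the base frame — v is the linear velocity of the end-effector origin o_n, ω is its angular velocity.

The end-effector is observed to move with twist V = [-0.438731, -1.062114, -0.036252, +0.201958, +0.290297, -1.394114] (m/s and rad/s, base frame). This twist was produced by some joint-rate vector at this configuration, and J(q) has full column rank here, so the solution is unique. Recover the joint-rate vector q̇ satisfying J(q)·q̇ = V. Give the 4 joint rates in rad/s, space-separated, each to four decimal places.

-0.7140 -0.1640 -0.5290 0.5920

o_n = [1.1094, -0.3432, -0.2377]
J₁: ẑ×o_n = [0.3432, 1.1094, -0.0000], ω = ẑ
J2: z=[0.8910, -0.4540, 0.0000] o=[-0.0772, -0.1515, 0.0000] → [0.1079, 0.2118, 0.3678, 0.8910, -0.4540, 0.0000]
J3: z=[0.1478, 0.2901, 0.9455] o=[0.6067, -0.0648, -0.1335] → [0.2330, 0.4908, -0.1870, 0.1478, 0.2901, 0.9455]
J4: z=[0.7201, 0.6238, -0.3039] o=[0.8847, -0.3624, -0.0856] → [-0.0890, 0.0412, -0.1264, 0.7201, 0.6238, -0.3039]
q̇ = J⁺·V = [-0.7140, -0.1640, -0.5290, 0.5920]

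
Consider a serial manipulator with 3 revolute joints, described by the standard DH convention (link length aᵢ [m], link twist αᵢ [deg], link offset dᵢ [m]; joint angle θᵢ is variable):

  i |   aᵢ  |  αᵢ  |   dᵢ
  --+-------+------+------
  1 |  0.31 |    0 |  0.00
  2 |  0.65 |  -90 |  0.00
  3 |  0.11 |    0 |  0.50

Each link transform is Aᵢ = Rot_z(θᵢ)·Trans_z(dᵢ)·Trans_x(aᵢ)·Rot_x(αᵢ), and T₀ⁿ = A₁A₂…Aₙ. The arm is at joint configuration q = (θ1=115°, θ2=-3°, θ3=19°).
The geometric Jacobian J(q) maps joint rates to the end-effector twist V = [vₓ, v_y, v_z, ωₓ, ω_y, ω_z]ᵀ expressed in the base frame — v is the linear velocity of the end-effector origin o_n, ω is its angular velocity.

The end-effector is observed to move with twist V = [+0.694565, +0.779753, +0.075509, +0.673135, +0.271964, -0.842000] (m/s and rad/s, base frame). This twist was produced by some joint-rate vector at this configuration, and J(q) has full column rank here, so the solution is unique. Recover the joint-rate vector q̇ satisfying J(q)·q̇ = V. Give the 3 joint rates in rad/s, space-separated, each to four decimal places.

-0.9730 0.1310 -0.7260

o_n = [-0.8771, 0.7928, -0.0358]
J₁: ẑ×o_n = [-0.7928, -0.8771, 0.0000], ω = ẑ
J2: z=[0.0000, 0.0000, 1.0000] o=[-0.1310, 0.2810, 0.0000] → [-0.5118, -0.7460, 0.0000, 0.0000, 0.0000, 1.0000]
J3: z=[-0.9272, -0.3746, 0.0000] o=[-0.3745, 0.8836, 0.0000] → [0.0134, -0.0332, -0.1040, -0.9272, -0.3746, 0.0000]
q̇ = J⁺·V = [-0.9730, 0.1310, -0.7260]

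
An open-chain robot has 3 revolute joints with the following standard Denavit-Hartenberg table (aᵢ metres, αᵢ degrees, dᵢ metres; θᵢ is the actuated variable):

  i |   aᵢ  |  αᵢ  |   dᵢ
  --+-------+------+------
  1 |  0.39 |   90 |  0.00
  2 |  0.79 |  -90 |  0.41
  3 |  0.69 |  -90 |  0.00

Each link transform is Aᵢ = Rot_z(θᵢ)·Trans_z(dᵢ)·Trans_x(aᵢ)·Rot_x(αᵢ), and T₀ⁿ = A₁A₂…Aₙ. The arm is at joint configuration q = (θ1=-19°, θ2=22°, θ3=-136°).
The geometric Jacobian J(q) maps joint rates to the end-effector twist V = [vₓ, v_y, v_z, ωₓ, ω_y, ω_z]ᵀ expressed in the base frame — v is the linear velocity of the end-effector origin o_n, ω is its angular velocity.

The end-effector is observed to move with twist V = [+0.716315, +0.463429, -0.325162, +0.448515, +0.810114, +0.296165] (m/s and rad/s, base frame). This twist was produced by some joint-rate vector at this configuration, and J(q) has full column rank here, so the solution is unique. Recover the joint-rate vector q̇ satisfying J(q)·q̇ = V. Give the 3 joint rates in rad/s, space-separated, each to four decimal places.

0.6930 -0.9120 -0.4280

o_n = [0.3367, -1.0565, 0.1100]
J₁: ẑ×o_n = [1.0565, 0.3367, -0.0000], ω = ẑ
J2: z=[-0.3256, -0.9455, 0.0000] o=[0.3688, -0.1270, 0.0000] → [-0.1040, 0.0358, 0.2723, -0.3256, -0.9455, 0.0000]
J3: z=[-0.3542, 0.1220, 0.9272] o=[0.9278, -0.7531, 0.2959] → [0.2586, -0.6140, 0.1796, -0.3542, 0.1220, 0.9272]
q̇ = J⁺·V = [0.6930, -0.9120, -0.4280]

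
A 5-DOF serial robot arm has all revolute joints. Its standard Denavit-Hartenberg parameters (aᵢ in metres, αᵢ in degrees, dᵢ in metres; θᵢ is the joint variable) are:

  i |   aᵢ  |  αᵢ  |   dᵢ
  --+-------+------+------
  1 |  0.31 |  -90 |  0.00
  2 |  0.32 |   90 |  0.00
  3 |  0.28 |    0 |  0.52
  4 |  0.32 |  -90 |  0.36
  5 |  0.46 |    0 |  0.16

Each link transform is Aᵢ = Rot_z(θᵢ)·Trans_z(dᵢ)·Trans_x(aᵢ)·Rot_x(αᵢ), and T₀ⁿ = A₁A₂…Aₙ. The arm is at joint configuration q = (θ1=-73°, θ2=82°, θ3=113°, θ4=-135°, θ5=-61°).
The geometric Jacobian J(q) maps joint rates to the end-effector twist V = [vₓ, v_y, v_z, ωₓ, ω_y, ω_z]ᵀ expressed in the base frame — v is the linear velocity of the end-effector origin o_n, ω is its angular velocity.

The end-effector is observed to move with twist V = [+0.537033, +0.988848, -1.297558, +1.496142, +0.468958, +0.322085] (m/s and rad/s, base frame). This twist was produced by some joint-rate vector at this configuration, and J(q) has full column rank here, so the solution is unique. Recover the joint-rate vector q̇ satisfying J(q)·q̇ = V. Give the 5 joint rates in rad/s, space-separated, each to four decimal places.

o_n = [0.6872, -1.5546, -0.5880]
J₁: ẑ×o_n = [1.5546, 0.6872, -0.0000], ω = ẑ
J2: z=[0.9563, 0.2924, 0.0000] o=[0.0906, -0.2965, 0.0000] → [-0.1719, 0.5623, -1.3776, 0.9563, 0.2924, 0.0000]
J3: z=[0.2895, -0.9470, 0.1392] o=[0.1037, -0.3390, -0.3169] → [0.4259, 0.1597, 0.2007, 0.2895, -0.9470, 0.1392]
J4: z=[0.2895, -0.9470, 0.1392] o=[0.4962, -0.7416, -0.1362] → [0.5410, 0.1574, -0.0545, 0.2895, -0.9470, 0.1392]
J5: z=[0.9019, 0.2212, -0.3710] o=[0.4979, -1.1570, -0.3799] → [-0.1935, 0.1175, -0.4004, 0.9019, 0.2212, -0.3710]
q̇ = J⁺·V = [0.6100, 0.8660, 0.7670, -0.8180, 0.7570]

0.6100 0.8660 0.7670 -0.8180 0.7570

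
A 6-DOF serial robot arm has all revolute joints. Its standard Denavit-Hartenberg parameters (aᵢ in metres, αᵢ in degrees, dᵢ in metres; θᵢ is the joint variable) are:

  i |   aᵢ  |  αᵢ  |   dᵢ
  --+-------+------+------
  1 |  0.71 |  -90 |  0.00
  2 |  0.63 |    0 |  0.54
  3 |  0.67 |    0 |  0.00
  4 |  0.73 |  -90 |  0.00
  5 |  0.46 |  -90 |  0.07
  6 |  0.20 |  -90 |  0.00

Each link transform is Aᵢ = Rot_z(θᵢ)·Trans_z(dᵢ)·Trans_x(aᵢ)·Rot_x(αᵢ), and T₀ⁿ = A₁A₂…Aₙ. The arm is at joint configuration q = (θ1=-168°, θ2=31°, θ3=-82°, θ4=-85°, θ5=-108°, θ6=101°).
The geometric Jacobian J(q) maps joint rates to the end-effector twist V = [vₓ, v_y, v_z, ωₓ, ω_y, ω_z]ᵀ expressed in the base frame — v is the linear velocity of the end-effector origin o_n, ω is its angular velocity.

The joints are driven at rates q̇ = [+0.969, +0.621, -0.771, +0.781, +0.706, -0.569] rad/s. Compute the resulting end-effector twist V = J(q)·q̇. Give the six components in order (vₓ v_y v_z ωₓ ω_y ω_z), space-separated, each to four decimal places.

1.4277 -1.0410 0.2126 -0.7658 -0.6281 1.1009

o_n = [-0.9317, -1.1603, 0.5219]
J₁: ẑ×o_n = [1.1603, -0.9317, 0.0000], ω = ẑ
J2: z=[0.2079, -0.9781, 0.0000] o=[-0.6945, -0.1476, 0.0000] → [-0.5105, -0.1085, -0.4426, 0.2079, -0.9781, 0.0000]
J3: z=[0.2079, -0.9781, 0.0000] o=[-1.1104, -0.7881, -0.3245] → [-0.8279, -0.1760, 0.0975, 0.2079, -0.9781, 0.0000]
J4: z=[0.2079, -0.9781, 0.0000] o=[-1.5229, -0.8758, 0.1962] → [-0.3186, -0.0677, 0.5191, 0.2079, -0.9781, 0.0000]
J5: z=[-0.6795, -0.1444, 0.7193] o=[-1.0092, -0.7666, 0.7033] → [0.3094, -0.0675, 0.2787, -0.6795, -0.1444, 0.7193]
J6: z=[0.7334, -0.1600, 0.6607] o=[-1.0658, -1.2259, 0.6549] → [-0.0221, 0.1862, 0.0696, 0.7334, -0.1600, 0.6607]
V = J·q̇ = [1.4277, -1.0410, 0.2126, -0.7658, -0.6281, 1.1009]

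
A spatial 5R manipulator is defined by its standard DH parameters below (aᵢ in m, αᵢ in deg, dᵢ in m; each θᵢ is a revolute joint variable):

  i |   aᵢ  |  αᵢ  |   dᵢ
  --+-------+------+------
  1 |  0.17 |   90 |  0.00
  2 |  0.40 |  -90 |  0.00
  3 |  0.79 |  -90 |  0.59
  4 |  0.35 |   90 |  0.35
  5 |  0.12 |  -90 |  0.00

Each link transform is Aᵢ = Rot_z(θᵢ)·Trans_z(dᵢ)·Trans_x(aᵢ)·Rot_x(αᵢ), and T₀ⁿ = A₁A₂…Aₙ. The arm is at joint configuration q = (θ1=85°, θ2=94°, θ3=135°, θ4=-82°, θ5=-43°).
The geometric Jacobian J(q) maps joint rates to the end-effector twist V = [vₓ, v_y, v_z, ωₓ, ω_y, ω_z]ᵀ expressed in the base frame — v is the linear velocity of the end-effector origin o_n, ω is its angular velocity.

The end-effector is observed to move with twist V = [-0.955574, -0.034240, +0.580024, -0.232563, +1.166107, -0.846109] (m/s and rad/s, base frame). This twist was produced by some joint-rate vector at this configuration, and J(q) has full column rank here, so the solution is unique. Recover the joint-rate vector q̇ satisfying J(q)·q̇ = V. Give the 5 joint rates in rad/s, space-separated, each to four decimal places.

o_n = [-0.4823, -0.7847, -0.4618]
J₁: ẑ×o_n = [0.7847, -0.4823, 0.0000], ω = ẑ
J2: z=[0.9962, -0.0872, 0.0000] o=[0.0148, 0.1694, 0.0000] → [0.0402, 0.4600, -0.9937, 0.9962, -0.0872, 0.0000]
J3: z=[-0.0869, -0.9938, -0.0698] o=[0.0124, 0.1416, 0.3990] → [0.7908, -0.0403, -0.4111, -0.0869, -0.9938, -0.0698]
J4: z=[0.7087, -0.0125, -0.7054] o=[-0.5920, -0.3573, -0.1994] → [-0.2982, 0.1086, -0.3015, 0.7087, -0.0125, -0.7054]
J5: z=[0.6812, -0.2480, 0.6888] o=[-0.4082, -0.7007, -0.5048] → [0.0472, -0.0804, -0.0756, 0.6812, -0.2480, 0.6888]
q̇ = J⁺·V = [0.1040, -0.3510, -0.9720, 0.7390, -0.7210]

0.1040 -0.3510 -0.9720 0.7390 -0.7210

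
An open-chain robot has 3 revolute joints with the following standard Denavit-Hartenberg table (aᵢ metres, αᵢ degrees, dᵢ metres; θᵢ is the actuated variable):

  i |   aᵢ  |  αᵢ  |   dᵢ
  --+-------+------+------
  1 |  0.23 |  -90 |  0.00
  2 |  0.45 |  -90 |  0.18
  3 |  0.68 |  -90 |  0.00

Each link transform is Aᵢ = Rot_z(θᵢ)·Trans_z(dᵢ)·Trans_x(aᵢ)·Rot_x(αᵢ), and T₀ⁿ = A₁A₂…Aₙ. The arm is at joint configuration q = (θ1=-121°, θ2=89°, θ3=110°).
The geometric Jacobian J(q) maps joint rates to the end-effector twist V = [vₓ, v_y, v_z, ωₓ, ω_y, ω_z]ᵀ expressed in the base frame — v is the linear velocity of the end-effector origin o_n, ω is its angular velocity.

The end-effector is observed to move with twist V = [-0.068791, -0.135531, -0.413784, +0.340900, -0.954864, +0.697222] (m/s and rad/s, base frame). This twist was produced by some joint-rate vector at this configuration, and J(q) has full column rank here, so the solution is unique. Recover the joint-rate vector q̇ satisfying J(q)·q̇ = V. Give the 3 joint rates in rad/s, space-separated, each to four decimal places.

o_n = [-0.5138, 0.0360, -0.2174]
J₁: ẑ×o_n = [-0.0360, -0.5138, 0.0000], ω = ẑ
J2: z=[0.8572, -0.5150, 0.0000] o=[-0.1185, -0.1971, 0.0000] → [0.1120, 0.1863, -0.0038, 0.8572, -0.5150, 0.0000]
J3: z=[0.5150, 0.8570, -0.0175] o=[0.0318, -0.2966, -0.4499] → [0.2051, -0.1102, 0.6389, 0.5150, 0.8570, -0.0175]
q̇ = J⁺·V = [0.6860, 0.7840, -0.6430]

0.6860 0.7840 -0.6430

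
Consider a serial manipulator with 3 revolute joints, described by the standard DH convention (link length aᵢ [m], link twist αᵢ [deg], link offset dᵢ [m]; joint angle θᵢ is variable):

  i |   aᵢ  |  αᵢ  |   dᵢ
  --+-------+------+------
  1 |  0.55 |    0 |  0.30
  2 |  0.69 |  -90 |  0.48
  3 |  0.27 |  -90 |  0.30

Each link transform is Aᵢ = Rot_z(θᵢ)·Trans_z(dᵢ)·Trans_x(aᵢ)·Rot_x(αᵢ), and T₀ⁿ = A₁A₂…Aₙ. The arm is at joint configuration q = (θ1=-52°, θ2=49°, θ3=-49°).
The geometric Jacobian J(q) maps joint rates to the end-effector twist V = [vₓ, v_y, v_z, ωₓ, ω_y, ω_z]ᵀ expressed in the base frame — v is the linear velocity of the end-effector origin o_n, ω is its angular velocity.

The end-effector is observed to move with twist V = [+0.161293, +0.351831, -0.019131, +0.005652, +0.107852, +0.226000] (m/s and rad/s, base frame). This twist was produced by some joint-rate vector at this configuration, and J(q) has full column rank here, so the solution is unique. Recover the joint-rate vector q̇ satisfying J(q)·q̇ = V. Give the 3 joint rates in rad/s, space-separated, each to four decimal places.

o_n = [1.2203, -0.1792, 0.9838]
J₁: ẑ×o_n = [0.1792, 1.2203, -0.0000], ω = ẑ
J2: z=[0.0000, 0.0000, 1.0000] o=[0.3386, -0.4334, 0.3000] → [-0.2542, 0.8816, 0.0000, 0.0000, 0.0000, 1.0000]
J3: z=[0.0523, 0.9986, 0.0000] o=[1.0277, -0.4695, 0.7800] → [0.2035, -0.0107, -0.1771, 0.0523, 0.9986, 0.0000]
q̇ = J⁺·V = [0.4540, -0.2280, 0.1080]

0.4540 -0.2280 0.1080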